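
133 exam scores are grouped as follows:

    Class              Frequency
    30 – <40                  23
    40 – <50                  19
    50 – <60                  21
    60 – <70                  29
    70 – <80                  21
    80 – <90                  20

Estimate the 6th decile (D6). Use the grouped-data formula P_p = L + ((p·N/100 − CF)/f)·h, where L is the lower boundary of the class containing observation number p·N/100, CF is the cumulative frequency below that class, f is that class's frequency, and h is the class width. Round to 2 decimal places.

65.79

N = 133; target position k = 60/100 · 133 = 79.8.
Cumulative frequencies: 23, 42, 63, 92, 113, 133.
Observation 79.8 falls in the class 60 – <70.
L = 60, CF = 63, f = 29, h = 10.
P60 = 60 + ((79.8 − 63)/29)·10 = 60 + 5.7931 = 65.7931.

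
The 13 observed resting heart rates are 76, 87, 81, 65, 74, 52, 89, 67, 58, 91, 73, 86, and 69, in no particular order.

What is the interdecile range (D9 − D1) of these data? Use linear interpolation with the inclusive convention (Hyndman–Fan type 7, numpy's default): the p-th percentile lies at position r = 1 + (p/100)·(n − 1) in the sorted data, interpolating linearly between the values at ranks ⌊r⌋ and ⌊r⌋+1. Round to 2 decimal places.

Sorted: 52, 58, 65, 67, 69, 73, 74, 76, 81, 86, 87, 89, 91.
n = 13.
P10: r = 2.2; ranks 2–3 are 58, 65; interpolating gives 59.4.
P90: r = 11.8; ranks 11–12 are 87, 89; interpolating gives 88.6.
Difference: 88.6 − 59.4 = 29.2.

29.20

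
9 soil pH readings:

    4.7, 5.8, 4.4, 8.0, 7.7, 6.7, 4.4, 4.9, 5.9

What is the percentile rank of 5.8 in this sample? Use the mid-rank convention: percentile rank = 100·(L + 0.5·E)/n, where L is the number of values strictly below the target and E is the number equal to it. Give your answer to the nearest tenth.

50.0

Sorted: 4.4, 4.4, 4.7, 4.9, 5.8, 5.9, 6.7, 7.7, 8.0.
Count below 5.8: L = 4; count equal: E = 1; n = 9.
Percentile rank = 100·(4 + 0.5·1)/9 = 100·4.5/9 = 50.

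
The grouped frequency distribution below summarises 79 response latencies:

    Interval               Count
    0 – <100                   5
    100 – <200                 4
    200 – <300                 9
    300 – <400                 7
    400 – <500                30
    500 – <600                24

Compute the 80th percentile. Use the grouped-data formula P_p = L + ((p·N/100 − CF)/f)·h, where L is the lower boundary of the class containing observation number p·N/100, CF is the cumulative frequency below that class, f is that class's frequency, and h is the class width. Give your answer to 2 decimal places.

N = 79; target position k = 80/100 · 79 = 63.2.
Cumulative frequencies: 5, 9, 18, 25, 55, 79.
Observation 63.2 falls in the class 500 – <600.
L = 500, CF = 55, f = 24, h = 100.
P80 = 500 + ((63.2 − 55)/24)·100 = 500 + 34.1667 = 534.167.

534.17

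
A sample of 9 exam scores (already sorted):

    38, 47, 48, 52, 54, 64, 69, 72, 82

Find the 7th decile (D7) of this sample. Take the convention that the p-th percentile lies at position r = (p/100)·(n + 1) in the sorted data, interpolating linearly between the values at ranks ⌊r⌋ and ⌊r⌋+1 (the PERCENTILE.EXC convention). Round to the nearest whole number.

69

n = 9.
r = (70/100)·(9 + 1) = 7.
r is an integer, so P70 is the value at rank 7: 69.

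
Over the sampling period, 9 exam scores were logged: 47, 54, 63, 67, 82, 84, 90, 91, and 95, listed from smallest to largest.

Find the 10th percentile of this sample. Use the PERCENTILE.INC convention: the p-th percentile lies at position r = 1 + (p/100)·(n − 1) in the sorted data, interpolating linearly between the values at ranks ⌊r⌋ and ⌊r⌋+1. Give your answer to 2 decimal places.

n = 9.
r = 1 + (10/100)·(9 − 1) = 1 + 0.8 = 1.8.
Rank 1 is 47 and rank 2 is 54.
Interpolate: 47 + 0.8·(54 − 47) = 47 + 0.8·7 = 52.6.

52.60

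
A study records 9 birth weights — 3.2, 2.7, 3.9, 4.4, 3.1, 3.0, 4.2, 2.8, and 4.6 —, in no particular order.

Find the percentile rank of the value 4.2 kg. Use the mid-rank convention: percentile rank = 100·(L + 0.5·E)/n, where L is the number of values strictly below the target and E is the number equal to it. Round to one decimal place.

72.2

Sorted: 2.7, 2.8, 3.0, 3.1, 3.2, 3.9, 4.2, 4.4, 4.6.
Count below 4.2: L = 6; count equal: E = 1; n = 9.
Percentile rank = 100·(6 + 0.5·1)/9 = 100·6.5/9 = 72.22.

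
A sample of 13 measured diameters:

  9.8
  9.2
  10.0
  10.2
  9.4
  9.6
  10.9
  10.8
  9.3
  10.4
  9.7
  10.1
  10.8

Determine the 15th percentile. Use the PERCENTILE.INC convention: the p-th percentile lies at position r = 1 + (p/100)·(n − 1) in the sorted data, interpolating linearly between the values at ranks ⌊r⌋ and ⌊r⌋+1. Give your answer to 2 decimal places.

Sorted: 9.2, 9.3, 9.4, 9.6, 9.7, 9.8, 10.0, 10.1, 10.2, 10.4, 10.8, 10.8, 10.9.
n = 13.
r = 1 + (15/100)·(13 − 1) = 1 + 1.8 = 2.8.
Rank 2 is 9.3 and rank 3 is 9.4.
Interpolate: 9.3 + 0.8·(9.4 − 9.3) = 9.3 + 0.8·0.1 = 9.38.

9.38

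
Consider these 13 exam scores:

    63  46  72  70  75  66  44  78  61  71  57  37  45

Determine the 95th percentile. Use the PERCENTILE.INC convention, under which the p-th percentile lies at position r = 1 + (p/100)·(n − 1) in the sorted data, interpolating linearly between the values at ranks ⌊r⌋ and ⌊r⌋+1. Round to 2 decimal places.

76.20

Sorted: 37, 44, 45, 46, 57, 61, 63, 66, 70, 71, 72, 75, 78.
n = 13.
r = 1 + (95/100)·(13 − 1) = 1 + 11.4 = 12.4.
Rank 12 is 75 and rank 13 is 78.
Interpolate: 75 + 0.4·(78 − 75) = 75 + 0.4·3 = 76.2.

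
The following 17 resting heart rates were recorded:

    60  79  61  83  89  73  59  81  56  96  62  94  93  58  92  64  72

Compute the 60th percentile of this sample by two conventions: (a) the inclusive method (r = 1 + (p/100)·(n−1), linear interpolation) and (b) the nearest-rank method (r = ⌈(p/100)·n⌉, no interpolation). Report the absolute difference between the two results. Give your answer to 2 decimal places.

Sorted: 56, 58, 59, 60, 61, 62, 64, 72, 73, 79, 81, 83, 89, 92, 93, 94, 96.
n = 17.
(a) r = 10.6; between ranks 10 (79) and 11 (81): 80.2.
(b) the nearest-rank method: rank 11 → 81.
|80.2 − 81| = 0.8.

0.80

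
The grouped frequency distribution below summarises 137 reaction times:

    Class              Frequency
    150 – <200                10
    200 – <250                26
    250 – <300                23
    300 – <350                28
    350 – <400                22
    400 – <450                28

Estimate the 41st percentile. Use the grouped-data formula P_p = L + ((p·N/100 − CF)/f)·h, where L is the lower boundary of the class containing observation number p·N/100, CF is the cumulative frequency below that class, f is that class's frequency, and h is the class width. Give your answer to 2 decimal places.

N = 137; target position k = 41/100 · 137 = 56.17.
Cumulative frequencies: 10, 36, 59, 87, 109, 137.
Observation 56.17 falls in the class 250 – <300.
L = 250, CF = 36, f = 23, h = 50.
P41 = 250 + ((56.17 − 36)/23)·50 = 250 + 43.8478 = 293.848.

293.85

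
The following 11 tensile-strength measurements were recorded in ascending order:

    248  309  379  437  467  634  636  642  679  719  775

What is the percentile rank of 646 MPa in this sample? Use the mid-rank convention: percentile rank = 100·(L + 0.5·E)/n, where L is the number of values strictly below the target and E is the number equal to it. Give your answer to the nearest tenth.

Count below 646: L = 8; count equal: E = 0; n = 11.
Percentile rank = 100·(8 + 0.5·0)/11 = 100·8/11 = 72.73.

72.7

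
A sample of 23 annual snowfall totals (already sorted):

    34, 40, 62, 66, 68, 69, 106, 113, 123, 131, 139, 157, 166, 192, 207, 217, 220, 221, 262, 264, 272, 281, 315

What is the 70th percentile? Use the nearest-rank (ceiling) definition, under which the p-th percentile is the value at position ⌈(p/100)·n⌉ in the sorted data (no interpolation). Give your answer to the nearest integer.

220

n = 23.
Position = ⌈70/100 · 23⌉ = ⌈16.1⌉ = 17.
The value at rank 17 is 220.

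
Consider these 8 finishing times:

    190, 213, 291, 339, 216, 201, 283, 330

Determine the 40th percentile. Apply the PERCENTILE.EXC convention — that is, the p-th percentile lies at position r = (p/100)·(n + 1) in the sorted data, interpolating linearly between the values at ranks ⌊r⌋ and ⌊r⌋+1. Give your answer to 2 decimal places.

214.80

Sorted: 190, 201, 213, 216, 283, 291, 330, 339.
n = 8.
r = (40/100)·(8 + 1) = 3.6.
Rank 3 is 213 and rank 4 is 216.
Interpolate: 213 + 0.6·(216 − 213) = 213 + 0.6·3 = 214.8.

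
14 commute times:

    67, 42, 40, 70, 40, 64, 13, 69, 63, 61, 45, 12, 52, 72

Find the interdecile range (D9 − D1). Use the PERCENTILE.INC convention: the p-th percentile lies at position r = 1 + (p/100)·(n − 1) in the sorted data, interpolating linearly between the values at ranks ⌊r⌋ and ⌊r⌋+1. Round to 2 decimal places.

Sorted: 12, 13, 40, 40, 42, 45, 52, 61, 63, 64, 67, 69, 70, 72.
n = 14.
P10: r = 2.3; ranks 2–3 are 13, 40; interpolating gives 21.1.
P90: r = 12.7; ranks 12–13 are 69, 70; interpolating gives 69.7.
Difference: 69.7 − 21.1 = 48.6.

48.60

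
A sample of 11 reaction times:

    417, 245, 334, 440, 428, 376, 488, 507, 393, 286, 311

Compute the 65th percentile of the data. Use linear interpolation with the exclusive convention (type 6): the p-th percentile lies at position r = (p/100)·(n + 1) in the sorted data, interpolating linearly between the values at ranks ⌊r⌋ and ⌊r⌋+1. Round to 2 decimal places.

Sorted: 245, 286, 311, 334, 376, 393, 417, 428, 440, 488, 507.
n = 11.
r = (65/100)·(11 + 1) = 7.8.
Rank 7 is 417 and rank 8 is 428.
Interpolate: 417 + 0.8·(428 − 417) = 417 + 0.8·11 = 425.8.

425.80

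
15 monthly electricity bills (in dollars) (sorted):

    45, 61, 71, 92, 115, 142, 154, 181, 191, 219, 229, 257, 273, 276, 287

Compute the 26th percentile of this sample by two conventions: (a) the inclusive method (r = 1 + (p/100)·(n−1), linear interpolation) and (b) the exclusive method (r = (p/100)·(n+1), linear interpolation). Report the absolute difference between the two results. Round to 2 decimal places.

n = 15.
(a) r = 4.64; between ranks 4 (92) and 5 (115): 106.72.
(b) r = 4.16; between ranks 4 (92) and 5 (115): 95.68.
|106.72 − 95.68| = 11.04.

11.04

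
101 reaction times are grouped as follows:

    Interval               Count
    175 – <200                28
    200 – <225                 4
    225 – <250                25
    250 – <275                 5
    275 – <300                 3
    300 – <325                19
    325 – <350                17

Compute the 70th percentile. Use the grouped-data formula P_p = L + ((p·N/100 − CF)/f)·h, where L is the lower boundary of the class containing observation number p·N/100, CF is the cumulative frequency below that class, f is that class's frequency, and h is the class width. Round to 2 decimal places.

N = 101; target position k = 70/100 · 101 = 70.7.
Cumulative frequencies: 28, 32, 57, 62, 65, 84, 101.
Observation 70.7 falls in the class 300 – <325.
L = 300, CF = 65, f = 19, h = 25.
P70 = 300 + ((70.7 − 65)/19)·25 = 300 + 7.5 = 307.5.

307.50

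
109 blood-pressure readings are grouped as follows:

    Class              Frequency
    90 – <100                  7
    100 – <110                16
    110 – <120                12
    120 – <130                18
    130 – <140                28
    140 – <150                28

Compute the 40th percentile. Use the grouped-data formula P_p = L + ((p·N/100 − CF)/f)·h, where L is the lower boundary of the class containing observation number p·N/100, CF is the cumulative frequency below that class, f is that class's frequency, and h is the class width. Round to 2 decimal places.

N = 109; target position k = 40/100 · 109 = 43.6.
Cumulative frequencies: 7, 23, 35, 53, 81, 109.
Observation 43.6 falls in the class 120 – <130.
L = 120, CF = 35, f = 18, h = 10.
P40 = 120 + ((43.6 − 35)/18)·10 = 120 + 4.77778 = 124.778.

124.78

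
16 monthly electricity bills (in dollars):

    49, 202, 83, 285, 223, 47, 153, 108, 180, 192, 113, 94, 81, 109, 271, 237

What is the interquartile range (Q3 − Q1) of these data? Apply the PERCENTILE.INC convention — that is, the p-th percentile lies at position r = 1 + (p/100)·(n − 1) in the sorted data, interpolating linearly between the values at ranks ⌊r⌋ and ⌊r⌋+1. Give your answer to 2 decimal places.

116.00

Sorted: 47, 49, 81, 83, 94, 108, 109, 113, 153, 180, 192, 202, 223, 237, 271, 285.
n = 16.
P25: r = 4.75; ranks 4–5 are 83, 94; interpolating gives 91.25.
P75: r = 12.25; ranks 12–13 are 202, 223; interpolating gives 207.25.
Difference: 207.25 − 91.25 = 116.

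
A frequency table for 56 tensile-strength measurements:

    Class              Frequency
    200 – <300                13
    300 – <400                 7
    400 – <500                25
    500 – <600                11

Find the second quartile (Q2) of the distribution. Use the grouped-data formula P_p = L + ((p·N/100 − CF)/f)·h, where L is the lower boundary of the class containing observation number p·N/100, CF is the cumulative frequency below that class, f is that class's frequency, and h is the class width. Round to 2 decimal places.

N = 56; target position k = 50/100 · 56 = 28.
Cumulative frequencies: 13, 20, 45, 56.
Observation 28 falls in the class 400 – <500.
L = 400, CF = 20, f = 25, h = 100.
P50 = 400 + ((28 − 20)/25)·100 = 400 + 32 = 432.

432.00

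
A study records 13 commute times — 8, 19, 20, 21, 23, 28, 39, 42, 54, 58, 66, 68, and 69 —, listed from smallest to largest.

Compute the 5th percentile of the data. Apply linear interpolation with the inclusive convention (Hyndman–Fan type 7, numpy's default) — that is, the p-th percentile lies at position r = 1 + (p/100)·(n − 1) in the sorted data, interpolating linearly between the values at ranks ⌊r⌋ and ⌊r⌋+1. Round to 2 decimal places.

14.60

n = 13.
r = 1 + (5/100)·(13 − 1) = 1 + 0.6 = 1.6.
Rank 1 is 8 and rank 2 is 19.
Interpolate: 8 + 0.6·(19 − 8) = 8 + 0.6·11 = 14.6.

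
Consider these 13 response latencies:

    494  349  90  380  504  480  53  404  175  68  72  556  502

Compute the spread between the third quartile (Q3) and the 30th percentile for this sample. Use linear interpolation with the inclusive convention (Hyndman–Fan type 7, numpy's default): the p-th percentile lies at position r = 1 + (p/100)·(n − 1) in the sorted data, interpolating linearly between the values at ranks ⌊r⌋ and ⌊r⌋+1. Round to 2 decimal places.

Sorted: 53, 68, 72, 90, 175, 349, 380, 404, 480, 494, 502, 504, 556.
n = 13.
P30: r = 4.6; ranks 4–5 are 90, 175; interpolating gives 141.
P75: r = 10 (integer) → 494.
Difference: 494 − 141 = 353.

353.00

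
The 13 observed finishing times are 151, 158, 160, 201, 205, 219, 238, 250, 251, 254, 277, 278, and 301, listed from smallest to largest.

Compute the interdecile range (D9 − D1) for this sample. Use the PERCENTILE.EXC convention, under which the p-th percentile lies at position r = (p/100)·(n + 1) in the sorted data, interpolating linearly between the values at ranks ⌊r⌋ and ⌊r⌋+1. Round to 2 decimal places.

138.00

n = 13.
P10: r = 1.4; ranks 1–2 are 151, 158; interpolating gives 153.8.
P90: r = 12.6; ranks 12–13 are 278, 301; interpolating gives 291.8.
Difference: 291.8 − 153.8 = 138.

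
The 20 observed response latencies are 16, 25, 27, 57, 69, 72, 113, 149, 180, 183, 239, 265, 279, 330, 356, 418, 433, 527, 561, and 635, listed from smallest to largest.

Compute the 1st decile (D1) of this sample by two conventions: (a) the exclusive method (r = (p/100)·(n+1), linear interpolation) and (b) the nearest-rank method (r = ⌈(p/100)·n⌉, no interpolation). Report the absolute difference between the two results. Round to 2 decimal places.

0.20

n = 20.
(a) r = 2.1; between ranks 2 (25) and 3 (27): 25.2.
(b) the nearest-rank method: rank 2 → 25.
|25.2 − 25| = 0.2.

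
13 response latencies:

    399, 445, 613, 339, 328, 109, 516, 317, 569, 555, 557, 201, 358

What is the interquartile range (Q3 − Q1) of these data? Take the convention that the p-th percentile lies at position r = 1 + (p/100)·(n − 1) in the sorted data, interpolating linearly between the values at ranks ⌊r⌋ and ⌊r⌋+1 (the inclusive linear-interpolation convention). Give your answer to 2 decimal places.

Sorted: 109, 201, 317, 328, 339, 358, 399, 445, 516, 555, 557, 569, 613.
n = 13.
P25: r = 4 (integer) → 328.
P75: r = 10 (integer) → 555.
Difference: 555 − 328 = 227.

227.00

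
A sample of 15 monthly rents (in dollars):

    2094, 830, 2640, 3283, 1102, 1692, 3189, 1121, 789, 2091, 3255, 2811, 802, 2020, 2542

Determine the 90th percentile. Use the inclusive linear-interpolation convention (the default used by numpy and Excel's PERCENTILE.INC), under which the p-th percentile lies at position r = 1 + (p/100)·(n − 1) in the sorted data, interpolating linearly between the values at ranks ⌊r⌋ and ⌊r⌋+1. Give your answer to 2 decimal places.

3228.60

Sorted: 789, 802, 830, 1102, 1121, 1692, 2020, 2091, 2094, 2542, 2640, 2811, 3189, 3255, 3283.
n = 15.
r = 1 + (90/100)·(15 − 1) = 1 + 12.6 = 13.6.
Rank 13 is 3189 and rank 14 is 3255.
Interpolate: 3189 + 0.6·(3255 − 3189) = 3189 + 0.6·66 = 3228.6.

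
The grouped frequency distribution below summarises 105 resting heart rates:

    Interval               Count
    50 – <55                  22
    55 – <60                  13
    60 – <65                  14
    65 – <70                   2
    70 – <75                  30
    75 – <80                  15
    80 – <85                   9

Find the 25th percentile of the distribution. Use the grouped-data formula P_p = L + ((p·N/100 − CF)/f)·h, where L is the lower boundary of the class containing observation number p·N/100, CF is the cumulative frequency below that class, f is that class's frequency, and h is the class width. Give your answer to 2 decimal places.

N = 105; target position k = 25/100 · 105 = 26.25.
Cumulative frequencies: 22, 35, 49, 51, 81, 96, 105.
Observation 26.25 falls in the class 55 – <60.
L = 55, CF = 22, f = 13, h = 5.
P25 = 55 + ((26.25 − 22)/13)·5 = 55 + 1.63462 = 56.6346.

56.63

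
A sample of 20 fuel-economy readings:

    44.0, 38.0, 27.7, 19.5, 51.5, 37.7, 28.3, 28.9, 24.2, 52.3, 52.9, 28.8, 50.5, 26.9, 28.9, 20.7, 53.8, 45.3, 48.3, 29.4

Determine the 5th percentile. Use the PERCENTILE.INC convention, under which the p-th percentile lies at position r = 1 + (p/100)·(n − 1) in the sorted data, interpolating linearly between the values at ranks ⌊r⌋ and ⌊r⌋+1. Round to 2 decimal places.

20.64

Sorted: 19.5, 20.7, 24.2, 26.9, 27.7, 28.3, 28.8, 28.9, 28.9, 29.4, 37.7, 38.0, 44.0, 45.3, 48.3, 50.5, 51.5, 52.3, 52.9, 53.8.
n = 20.
r = 1 + (5/100)·(20 − 1) = 1 + 0.95 = 1.95.
Rank 1 is 19.5 and rank 2 is 20.7.
Interpolate: 19.5 + 0.95·(20.7 − 19.5) = 19.5 + 0.95·1.2 = 20.64.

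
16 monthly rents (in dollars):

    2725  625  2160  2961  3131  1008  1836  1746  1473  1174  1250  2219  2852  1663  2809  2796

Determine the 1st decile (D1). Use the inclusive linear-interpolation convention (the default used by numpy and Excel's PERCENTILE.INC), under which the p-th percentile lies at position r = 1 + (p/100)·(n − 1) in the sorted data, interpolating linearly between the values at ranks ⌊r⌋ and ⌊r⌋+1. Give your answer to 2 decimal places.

Sorted: 625, 1008, 1174, 1250, 1473, 1663, 1746, 1836, 2160, 2219, 2725, 2796, 2809, 2852, 2961, 3131.
n = 16.
r = 1 + (10/100)·(16 − 1) = 1 + 1.5 = 2.5.
Rank 2 is 1008 and rank 3 is 1174.
Interpolate: 1008 + 0.5·(1174 − 1008) = 1008 + 0.5·166 = 1091.

1091.00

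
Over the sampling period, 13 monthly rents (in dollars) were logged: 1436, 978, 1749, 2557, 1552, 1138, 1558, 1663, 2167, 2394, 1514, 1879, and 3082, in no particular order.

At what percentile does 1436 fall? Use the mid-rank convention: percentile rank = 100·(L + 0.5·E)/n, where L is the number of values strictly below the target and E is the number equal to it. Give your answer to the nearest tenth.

Sorted: 978, 1138, 1436, 1514, 1552, 1558, 1663, 1749, 1879, 2167, 2394, 2557, 3082.
Count below 1436: L = 2; count equal: E = 1; n = 13.
Percentile rank = 100·(2 + 0.5·1)/13 = 100·2.5/13 = 19.23.

19.2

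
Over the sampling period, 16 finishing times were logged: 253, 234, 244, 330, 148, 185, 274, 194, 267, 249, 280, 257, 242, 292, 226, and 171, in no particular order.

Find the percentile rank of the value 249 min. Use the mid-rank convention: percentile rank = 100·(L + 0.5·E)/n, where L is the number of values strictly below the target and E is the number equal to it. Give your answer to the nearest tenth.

Sorted: 148, 171, 185, 194, 226, 234, 242, 244, 249, 253, 257, 267, 274, 280, 292, 330.
Count below 249: L = 8; count equal: E = 1; n = 16.
Percentile rank = 100·(8 + 0.5·1)/16 = 100·8.5/16 = 53.12.

53.1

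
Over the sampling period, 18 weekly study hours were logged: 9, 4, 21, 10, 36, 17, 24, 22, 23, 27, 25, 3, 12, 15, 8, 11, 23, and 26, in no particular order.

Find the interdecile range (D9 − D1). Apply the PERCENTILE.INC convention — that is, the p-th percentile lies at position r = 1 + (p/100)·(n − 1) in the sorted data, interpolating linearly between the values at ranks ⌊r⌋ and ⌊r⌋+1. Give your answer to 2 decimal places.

19.50

Sorted: 3, 4, 8, 9, 10, 11, 12, 15, 17, 21, 22, 23, 23, 24, 25, 26, 27, 36.
n = 18.
P10: r = 2.7; ranks 2–3 are 4, 8; interpolating gives 6.8.
P90: r = 16.3; ranks 16–17 are 26, 27; interpolating gives 26.3.
Difference: 26.3 − 6.8 = 19.5.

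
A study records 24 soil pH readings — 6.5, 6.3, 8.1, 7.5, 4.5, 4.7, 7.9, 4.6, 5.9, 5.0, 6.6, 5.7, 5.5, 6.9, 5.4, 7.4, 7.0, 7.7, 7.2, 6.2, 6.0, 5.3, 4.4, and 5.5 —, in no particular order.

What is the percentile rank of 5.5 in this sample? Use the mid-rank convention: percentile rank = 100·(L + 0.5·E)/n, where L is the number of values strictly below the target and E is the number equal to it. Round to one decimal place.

Sorted: 4.4, 4.5, 4.6, 4.7, 5.0, 5.3, 5.4, 5.5, 5.5, 5.7, 5.9, 6.0, 6.2, 6.3, 6.5, 6.6, 6.9, 7.0, 7.2, 7.4, 7.5, 7.7, 7.9, 8.1.
Count below 5.5: L = 7; count equal: E = 2; n = 24.
Percentile rank = 100·(7 + 0.5·2)/24 = 100·8/24 = 33.33.

33.3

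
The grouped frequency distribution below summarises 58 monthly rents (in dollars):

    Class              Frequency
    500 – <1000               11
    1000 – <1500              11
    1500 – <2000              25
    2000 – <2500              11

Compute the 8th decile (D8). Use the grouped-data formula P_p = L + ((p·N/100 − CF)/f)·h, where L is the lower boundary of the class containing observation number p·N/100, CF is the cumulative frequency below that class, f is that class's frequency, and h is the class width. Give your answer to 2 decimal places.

1988.00

N = 58; target position k = 80/100 · 58 = 46.4.
Cumulative frequencies: 11, 22, 47, 58.
Observation 46.4 falls in the class 1500 – <2000.
L = 1500, CF = 22, f = 25, h = 500.
P80 = 1500 + ((46.4 − 22)/25)·500 = 1500 + 488 = 1988.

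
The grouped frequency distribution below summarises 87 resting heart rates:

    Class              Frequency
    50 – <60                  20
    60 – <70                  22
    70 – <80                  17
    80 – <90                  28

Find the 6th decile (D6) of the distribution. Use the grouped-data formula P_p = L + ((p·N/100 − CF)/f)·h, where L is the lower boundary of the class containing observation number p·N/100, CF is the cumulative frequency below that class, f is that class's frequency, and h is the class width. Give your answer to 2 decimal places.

N = 87; target position k = 60/100 · 87 = 52.2.
Cumulative frequencies: 20, 42, 59, 87.
Observation 52.2 falls in the class 70 – <80.
L = 70, CF = 42, f = 17, h = 10.
P60 = 70 + ((52.2 − 42)/17)·10 = 70 + 6 = 76.

76.00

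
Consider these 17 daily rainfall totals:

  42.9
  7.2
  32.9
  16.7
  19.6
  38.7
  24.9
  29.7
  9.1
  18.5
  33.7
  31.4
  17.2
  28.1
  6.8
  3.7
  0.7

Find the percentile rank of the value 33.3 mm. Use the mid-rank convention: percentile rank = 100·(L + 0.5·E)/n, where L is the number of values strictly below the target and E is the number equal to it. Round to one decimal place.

82.4

Sorted: 0.7, 3.7, 6.8, 7.2, 9.1, 16.7, 17.2, 18.5, 19.6, 24.9, 28.1, 29.7, 31.4, 32.9, 33.7, 38.7, 42.9.
Count below 33.3: L = 14; count equal: E = 0; n = 17.
Percentile rank = 100·(14 + 0.5·0)/17 = 100·14/17 = 82.35.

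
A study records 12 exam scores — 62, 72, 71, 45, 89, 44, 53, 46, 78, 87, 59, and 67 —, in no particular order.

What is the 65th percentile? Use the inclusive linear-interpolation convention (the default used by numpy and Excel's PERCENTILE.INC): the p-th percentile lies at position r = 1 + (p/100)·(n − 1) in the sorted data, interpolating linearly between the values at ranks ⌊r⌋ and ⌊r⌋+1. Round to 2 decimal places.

Sorted: 44, 45, 46, 53, 59, 62, 67, 71, 72, 78, 87, 89.
n = 12.
r = 1 + (65/100)·(12 − 1) = 1 + 7.15 = 8.15.
Rank 8 is 71 and rank 9 is 72.
Interpolate: 71 + 0.15·(72 − 71) = 71 + 0.15·1 = 71.15.

71.15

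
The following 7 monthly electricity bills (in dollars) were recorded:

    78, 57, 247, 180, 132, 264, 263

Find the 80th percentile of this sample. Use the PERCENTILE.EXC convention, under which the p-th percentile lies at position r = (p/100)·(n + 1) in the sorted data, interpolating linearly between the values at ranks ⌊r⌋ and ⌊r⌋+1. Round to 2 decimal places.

Sorted: 57, 78, 132, 180, 247, 263, 264.
n = 7.
r = (80/100)·(7 + 1) = 6.4.
Rank 6 is 263 and rank 7 is 264.
Interpolate: 263 + 0.4·(264 − 263) = 263 + 0.4·1 = 263.4.

263.40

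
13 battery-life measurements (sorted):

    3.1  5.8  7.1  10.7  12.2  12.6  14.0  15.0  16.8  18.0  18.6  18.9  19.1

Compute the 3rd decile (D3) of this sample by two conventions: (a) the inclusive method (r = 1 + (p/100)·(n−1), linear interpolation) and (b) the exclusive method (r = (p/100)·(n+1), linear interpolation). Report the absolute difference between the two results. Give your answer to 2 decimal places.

0.60

n = 13.
(a) r = 4.6; between ranks 4 (10.7) and 5 (12.2): 11.6.
(b) r = 4.2; between ranks 4 (10.7) and 5 (12.2): 11.
|11.6 − 11| = 0.6.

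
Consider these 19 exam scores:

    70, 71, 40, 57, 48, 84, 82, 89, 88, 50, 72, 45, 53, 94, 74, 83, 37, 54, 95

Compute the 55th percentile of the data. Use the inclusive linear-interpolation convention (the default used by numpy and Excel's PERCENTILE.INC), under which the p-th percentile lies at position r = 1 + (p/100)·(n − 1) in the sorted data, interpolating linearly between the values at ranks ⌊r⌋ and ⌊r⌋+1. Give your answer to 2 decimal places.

71.90

Sorted: 37, 40, 45, 48, 50, 53, 54, 57, 70, 71, 72, 74, 82, 83, 84, 88, 89, 94, 95.
n = 19.
r = 1 + (55/100)·(19 − 1) = 1 + 9.9 = 10.9.
Rank 10 is 71 and rank 11 is 72.
Interpolate: 71 + 0.9·(72 − 71) = 71 + 0.9·1 = 71.9.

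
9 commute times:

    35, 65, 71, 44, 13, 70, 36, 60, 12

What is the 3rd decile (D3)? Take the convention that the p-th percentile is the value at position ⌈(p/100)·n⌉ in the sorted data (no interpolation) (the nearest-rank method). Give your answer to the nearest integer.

35

Sorted: 12, 13, 35, 36, 44, 60, 65, 70, 71.
n = 9.
Position = ⌈30/100 · 9⌉ = ⌈2.7⌉ = 3.
The value at rank 3 is 35.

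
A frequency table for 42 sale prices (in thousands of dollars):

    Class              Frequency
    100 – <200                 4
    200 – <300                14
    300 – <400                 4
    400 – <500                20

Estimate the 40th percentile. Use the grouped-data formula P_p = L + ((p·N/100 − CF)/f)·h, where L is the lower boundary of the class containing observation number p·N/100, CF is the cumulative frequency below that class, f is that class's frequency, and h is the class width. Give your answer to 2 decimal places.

N = 42; target position k = 40/100 · 42 = 16.8.
Cumulative frequencies: 4, 18, 22, 42.
Observation 16.8 falls in the class 200 – <300.
L = 200, CF = 4, f = 14, h = 100.
P40 = 200 + ((16.8 − 4)/14)·100 = 200 + 91.4286 = 291.429.

291.43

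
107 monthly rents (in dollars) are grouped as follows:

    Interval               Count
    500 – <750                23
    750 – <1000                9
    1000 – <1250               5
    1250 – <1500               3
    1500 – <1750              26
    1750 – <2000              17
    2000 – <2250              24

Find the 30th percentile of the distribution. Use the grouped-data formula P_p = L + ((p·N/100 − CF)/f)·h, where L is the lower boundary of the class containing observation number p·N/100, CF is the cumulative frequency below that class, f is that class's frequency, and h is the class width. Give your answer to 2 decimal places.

1005.00

N = 107; target position k = 30/100 · 107 = 32.1.
Cumulative frequencies: 23, 32, 37, 40, 66, 83, 107.
Observation 32.1 falls in the class 1000 – <1250.
L = 1000, CF = 32, f = 5, h = 250.
P30 = 1000 + ((32.1 − 32)/5)·250 = 1000 + 5 = 1005.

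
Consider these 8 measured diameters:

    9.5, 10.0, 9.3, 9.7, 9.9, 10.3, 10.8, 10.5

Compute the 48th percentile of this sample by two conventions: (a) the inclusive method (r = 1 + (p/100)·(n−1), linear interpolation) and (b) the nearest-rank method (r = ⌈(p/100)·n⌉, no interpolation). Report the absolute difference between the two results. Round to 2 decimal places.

0.04

Sorted: 9.3, 9.5, 9.7, 9.9, 10.0, 10.3, 10.5, 10.8.
n = 8.
(a) r = 4.36; between ranks 4 (9.9) and 5 (10.0): 9.936.
(b) the nearest-rank method: rank 4 → 9.9.
|9.936 − 9.9| = 0.036.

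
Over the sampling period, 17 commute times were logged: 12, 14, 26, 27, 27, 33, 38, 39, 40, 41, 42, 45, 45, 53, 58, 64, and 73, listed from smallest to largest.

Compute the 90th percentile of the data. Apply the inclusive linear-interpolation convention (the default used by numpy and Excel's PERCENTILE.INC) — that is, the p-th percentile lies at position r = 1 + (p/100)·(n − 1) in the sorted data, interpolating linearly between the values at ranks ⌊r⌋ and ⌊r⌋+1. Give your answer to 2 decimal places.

60.40

n = 17.
r = 1 + (90/100)·(17 − 1) = 1 + 14.4 = 15.4.
Rank 15 is 58 and rank 16 is 64.
Interpolate: 58 + 0.4·(64 − 58) = 58 + 0.4·6 = 60.4.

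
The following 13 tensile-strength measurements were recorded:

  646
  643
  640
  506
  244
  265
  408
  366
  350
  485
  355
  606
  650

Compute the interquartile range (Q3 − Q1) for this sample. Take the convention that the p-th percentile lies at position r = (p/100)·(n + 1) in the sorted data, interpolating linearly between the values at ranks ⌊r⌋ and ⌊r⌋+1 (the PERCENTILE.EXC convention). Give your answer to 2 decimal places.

289.00

Sorted: 244, 265, 350, 355, 366, 408, 485, 506, 606, 640, 643, 646, 650.
n = 13.
P25: r = 3.5; ranks 3–4 are 350, 355; interpolating gives 352.5.
P75: r = 10.5; ranks 10–11 are 640, 643; interpolating gives 641.5.
Difference: 641.5 − 352.5 = 289.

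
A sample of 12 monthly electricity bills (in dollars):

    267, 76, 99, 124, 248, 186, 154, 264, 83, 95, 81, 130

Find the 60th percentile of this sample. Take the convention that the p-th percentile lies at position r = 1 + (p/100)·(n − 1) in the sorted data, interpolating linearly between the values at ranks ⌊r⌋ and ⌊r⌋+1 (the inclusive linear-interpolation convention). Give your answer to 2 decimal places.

Sorted: 76, 81, 83, 95, 99, 124, 130, 154, 186, 248, 264, 267.
n = 12.
r = 1 + (60/100)·(12 − 1) = 1 + 6.6 = 7.6.
Rank 7 is 130 and rank 8 is 154.
Interpolate: 130 + 0.6·(154 − 130) = 130 + 0.6·24 = 144.4.

144.40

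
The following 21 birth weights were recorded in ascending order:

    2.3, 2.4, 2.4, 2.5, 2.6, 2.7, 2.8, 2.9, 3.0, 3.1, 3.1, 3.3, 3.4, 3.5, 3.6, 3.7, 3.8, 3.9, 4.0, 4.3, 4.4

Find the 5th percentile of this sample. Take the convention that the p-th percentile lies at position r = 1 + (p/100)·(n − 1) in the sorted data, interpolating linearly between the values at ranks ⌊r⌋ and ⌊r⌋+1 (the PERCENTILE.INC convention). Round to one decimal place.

2.4

n = 21.
r = 1 + (5/100)·(21 − 1) = 1 + 1 = 2.
r is an integer, so P5 is the value at rank 2: 2.4.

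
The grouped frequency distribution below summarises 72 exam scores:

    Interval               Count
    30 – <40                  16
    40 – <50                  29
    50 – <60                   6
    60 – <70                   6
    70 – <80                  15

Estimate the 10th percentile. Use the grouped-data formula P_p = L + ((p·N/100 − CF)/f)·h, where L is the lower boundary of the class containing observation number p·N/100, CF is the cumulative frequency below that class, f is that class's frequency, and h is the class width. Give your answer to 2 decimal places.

N = 72; target position k = 10/100 · 72 = 7.2.
Cumulative frequencies: 16, 45, 51, 57, 72.
Observation 7.2 falls in the class 30 – <40.
L = 30, CF = 0, f = 16, h = 10.
P10 = 30 + ((7.2 − 0)/16)·10 = 30 + 4.5 = 34.5.

34.50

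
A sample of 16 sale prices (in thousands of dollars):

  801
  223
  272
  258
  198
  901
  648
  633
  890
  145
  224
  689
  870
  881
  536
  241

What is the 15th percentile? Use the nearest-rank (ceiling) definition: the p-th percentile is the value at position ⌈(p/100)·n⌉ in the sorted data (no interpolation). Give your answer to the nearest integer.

223

Sorted: 145, 198, 223, 224, 241, 258, 272, 536, 633, 648, 689, 801, 870, 881, 890, 901.
n = 16.
Position = ⌈15/100 · 16⌉ = ⌈2.4⌉ = 3.
The value at rank 3 is 223.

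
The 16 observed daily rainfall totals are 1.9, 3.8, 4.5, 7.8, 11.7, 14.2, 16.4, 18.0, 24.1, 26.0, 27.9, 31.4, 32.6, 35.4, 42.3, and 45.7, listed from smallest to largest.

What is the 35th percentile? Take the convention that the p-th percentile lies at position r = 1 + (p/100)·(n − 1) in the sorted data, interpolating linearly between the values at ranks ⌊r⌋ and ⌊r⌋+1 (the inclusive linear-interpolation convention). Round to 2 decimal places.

n = 16.
r = 1 + (35/100)·(16 − 1) = 1 + 5.25 = 6.25.
Rank 6 is 14.2 and rank 7 is 16.4.
Interpolate: 14.2 + 0.25·(16.4 − 14.2) = 14.2 + 0.25·2.2 = 14.75.

14.75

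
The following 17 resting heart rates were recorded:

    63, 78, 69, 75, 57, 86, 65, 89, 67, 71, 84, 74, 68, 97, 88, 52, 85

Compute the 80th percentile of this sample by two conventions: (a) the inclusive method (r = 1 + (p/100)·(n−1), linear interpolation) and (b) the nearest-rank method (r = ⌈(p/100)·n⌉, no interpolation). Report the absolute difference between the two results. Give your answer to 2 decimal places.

Sorted: 52, 57, 63, 65, 67, 68, 69, 71, 74, 75, 78, 84, 85, 86, 88, 89, 97.
n = 17.
(a) r = 13.8; between ranks 13 (85) and 14 (86): 85.8.
(b) the nearest-rank method: rank 14 → 86.
|85.8 − 86| = 0.2.

0.20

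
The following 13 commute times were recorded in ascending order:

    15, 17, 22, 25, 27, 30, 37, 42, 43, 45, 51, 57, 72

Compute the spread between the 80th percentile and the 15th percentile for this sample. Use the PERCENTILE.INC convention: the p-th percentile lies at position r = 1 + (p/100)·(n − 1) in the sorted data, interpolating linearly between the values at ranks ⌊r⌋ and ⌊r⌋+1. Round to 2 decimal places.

n = 13.
P15: r = 2.8; ranks 2–3 are 17, 22; interpolating gives 21.
P80: r = 10.6; ranks 10–11 are 45, 51; interpolating gives 48.6.
Difference: 48.6 − 21 = 27.6.

27.60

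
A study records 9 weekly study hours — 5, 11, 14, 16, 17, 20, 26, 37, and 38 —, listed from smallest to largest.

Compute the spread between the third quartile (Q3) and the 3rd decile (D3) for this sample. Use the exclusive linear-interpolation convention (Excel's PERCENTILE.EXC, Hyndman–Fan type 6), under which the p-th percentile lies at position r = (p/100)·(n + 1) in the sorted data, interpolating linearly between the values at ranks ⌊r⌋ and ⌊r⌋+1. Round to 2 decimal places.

17.50

n = 9.
P30: r = 3 (integer) → 14.
P75: r = 7.5; ranks 7–8 are 26, 37; interpolating gives 31.5.
Difference: 31.5 − 14 = 17.5.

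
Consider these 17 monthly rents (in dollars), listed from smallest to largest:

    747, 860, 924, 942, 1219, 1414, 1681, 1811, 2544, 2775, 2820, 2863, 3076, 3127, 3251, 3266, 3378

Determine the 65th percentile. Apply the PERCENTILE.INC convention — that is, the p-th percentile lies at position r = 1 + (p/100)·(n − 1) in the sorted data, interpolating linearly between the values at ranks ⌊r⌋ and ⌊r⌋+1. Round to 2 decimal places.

n = 17.
r = 1 + (65/100)·(17 − 1) = 1 + 10.4 = 11.4.
Rank 11 is 2820 and rank 12 is 2863.
Interpolate: 2820 + 0.4·(2863 − 2820) = 2820 + 0.4·43 = 2837.2.

2837.20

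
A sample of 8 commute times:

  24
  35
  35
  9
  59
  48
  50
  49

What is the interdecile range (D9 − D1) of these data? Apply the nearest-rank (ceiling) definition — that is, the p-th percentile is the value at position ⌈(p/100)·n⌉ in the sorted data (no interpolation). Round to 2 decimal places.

Sorted: 9, 24, 35, 35, 48, 49, 50, 59.
n = 8.
P10: rank ⌈10/100·8⌉ = 1 → 9.
P90: rank ⌈90/100·8⌉ = 8 → 59.
Difference: 59 − 9 = 50.

50.00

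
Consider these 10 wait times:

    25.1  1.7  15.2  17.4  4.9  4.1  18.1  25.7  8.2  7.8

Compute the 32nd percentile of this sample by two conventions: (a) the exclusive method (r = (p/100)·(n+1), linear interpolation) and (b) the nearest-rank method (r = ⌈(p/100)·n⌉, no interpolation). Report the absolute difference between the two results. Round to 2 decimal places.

1.39

Sorted: 1.7, 4.1, 4.9, 7.8, 8.2, 15.2, 17.4, 18.1, 25.1, 25.7.
n = 10.
(a) r = 3.52; between ranks 3 (4.9) and 4 (7.8): 6.408.
(b) the nearest-rank method: rank 4 → 7.8.
|6.408 − 7.8| = 1.392.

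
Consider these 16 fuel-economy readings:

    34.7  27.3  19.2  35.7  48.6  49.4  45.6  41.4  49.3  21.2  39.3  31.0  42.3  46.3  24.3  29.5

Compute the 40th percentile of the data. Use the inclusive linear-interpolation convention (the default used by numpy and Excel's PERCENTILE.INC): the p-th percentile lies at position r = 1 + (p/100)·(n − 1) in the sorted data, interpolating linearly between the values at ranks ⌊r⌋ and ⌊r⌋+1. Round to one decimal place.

34.7

Sorted: 19.2, 21.2, 24.3, 27.3, 29.5, 31.0, 34.7, 35.7, 39.3, 41.4, 42.3, 45.6, 46.3, 48.6, 49.3, 49.4.
n = 16.
r = 1 + (40/100)·(16 − 1) = 1 + 6 = 7.
r is an integer, so P40 is the value at rank 7: 34.7.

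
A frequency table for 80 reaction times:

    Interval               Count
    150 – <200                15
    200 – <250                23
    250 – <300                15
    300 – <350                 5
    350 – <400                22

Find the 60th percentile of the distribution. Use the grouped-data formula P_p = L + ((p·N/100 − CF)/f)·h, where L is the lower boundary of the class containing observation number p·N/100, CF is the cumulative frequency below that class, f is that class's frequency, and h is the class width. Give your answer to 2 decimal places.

283.33

N = 80; target position k = 60/100 · 80 = 48.
Cumulative frequencies: 15, 38, 53, 58, 80.
Observation 48 falls in the class 250 – <300.
L = 250, CF = 38, f = 15, h = 50.
P60 = 250 + ((48 − 38)/15)·50 = 250 + 33.3333 = 283.333.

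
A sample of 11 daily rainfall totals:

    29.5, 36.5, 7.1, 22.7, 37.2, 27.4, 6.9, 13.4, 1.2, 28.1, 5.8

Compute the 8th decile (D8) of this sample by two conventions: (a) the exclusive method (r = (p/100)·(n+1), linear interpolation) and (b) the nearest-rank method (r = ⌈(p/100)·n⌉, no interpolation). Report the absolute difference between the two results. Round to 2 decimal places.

4.20

Sorted: 1.2, 5.8, 6.9, 7.1, 13.4, 22.7, 27.4, 28.1, 29.5, 36.5, 37.2.
n = 11.
(a) r = 9.6; between ranks 9 (29.5) and 10 (36.5): 33.7.
(b) the nearest-rank method: rank 9 → 29.5.
|33.7 − 29.5| = 4.2.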